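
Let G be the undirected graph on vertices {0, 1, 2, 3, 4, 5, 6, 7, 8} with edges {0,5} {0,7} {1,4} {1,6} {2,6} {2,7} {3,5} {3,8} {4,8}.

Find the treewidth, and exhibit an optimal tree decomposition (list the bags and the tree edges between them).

The largest bag has 3 vertices, giving width 2; this decomposition certifies tw(G) ≤ 2. Since 6–2–7–0–5–3–8–4–1–6 is a cycle in G, G is not acyclic. Forests are exactly the graphs of treewidth ≤ 1, so tw(G) ≥ 2. Therefore the treewidth is 2.

Treewidth 2.
Bags: B1 = {2, 6, 7}  B2 = {0, 6, 7}  B3 = {0, 5, 6}  B4 = {3, 5, 6}  B5 = {3, 6, 8}  B6 = {4, 6, 8}  B7 = {1, 4, 6}
Tree: B1–B2, B2–B3, B3–B4, B4–B5, B5–B6, B6–B7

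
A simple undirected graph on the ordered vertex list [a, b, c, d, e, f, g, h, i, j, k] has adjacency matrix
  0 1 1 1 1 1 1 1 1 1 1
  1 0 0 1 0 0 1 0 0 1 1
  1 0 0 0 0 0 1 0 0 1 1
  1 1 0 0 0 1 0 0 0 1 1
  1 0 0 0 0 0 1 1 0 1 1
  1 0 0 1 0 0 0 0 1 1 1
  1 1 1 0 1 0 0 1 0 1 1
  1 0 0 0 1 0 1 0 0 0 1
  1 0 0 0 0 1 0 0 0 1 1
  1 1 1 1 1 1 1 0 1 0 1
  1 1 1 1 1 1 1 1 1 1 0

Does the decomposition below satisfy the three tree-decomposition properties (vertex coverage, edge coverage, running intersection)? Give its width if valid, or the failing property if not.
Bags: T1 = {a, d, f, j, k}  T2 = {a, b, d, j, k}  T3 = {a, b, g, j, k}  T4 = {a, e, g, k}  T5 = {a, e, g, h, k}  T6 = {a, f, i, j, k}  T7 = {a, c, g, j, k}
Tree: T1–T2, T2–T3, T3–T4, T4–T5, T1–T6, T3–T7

A tree decomposition must satisfy three properties: every vertex lies in some bag; for every edge, both endpoints lie together in some bag; and for every vertex, the bags containing it form a connected subtree. Here edge (j,e) lies in no bag, so the decomposition is invalid.

No — edge (j,e) lies in no bag.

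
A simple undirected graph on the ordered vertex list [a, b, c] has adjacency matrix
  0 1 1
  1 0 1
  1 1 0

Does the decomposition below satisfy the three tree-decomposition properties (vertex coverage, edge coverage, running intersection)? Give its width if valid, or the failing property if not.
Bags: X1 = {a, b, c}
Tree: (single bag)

Yes; width 2.

Vertex coverage: the bags together contain {a, b, c}, the full vertex set. Edge coverage: each edge of G has both endpoints in at least one bag. Running intersection: for every vertex, the bags containing it form a connected subtree. All three properties hold, so this is a valid tree decomposition of width max|bag| − 1 = 2, and hence tw(G) ≤ 2.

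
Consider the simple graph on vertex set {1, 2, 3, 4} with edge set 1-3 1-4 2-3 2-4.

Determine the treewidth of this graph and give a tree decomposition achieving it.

Treewidth 2.
One optimal decomposition is:
Bags: B1 = {1, 2, 4}  B2 = {1, 2, 3}
Tree: B1–B2

The largest bag has 3 vertices, giving width 2; this decomposition certifies tw(G) ≤ 2. For the lower bound, G contains the cycle 2–4–1–3–2, so G is not a forest; only forests have treewidth ≤ 1, hence tw(G) ≥ 2. Therefore the treewidth is 2.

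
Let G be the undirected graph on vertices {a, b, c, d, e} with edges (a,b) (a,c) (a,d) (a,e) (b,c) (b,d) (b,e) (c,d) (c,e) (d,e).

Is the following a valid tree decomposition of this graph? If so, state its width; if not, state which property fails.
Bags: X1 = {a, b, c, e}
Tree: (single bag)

A tree decomposition must satisfy three properties: every vertex lies in some bag; for every edge, both endpoints lie together in some bag; and for every vertex, the bags containing it form a connected subtree. Here vertex d appears in no bag, so the decomposition is invalid.

No — vertex d appears in no bag.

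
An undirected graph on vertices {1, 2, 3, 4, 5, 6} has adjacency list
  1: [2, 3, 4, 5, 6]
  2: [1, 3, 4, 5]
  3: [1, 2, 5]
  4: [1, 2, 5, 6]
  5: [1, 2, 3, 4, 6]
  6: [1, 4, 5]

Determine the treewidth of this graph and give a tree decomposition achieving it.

Treewidth 3.
Bags: B1 = {1, 4, 5, 6}  B2 = {1, 2, 4, 5}  B3 = {1, 2, 3, 5}
Tree: B1–B2, B2–B3

Every bag has size at most 4, so the width is 4 − 1 = 3 and tw(G) ≤ 3. For the lower bound, the 4 vertices {1, 2, 3, 5} are pairwise adjacent, and any tree decomposition puts a clique entirely inside one bag — forcing width ≥ 3. Hence tw(G) = 3 exactly.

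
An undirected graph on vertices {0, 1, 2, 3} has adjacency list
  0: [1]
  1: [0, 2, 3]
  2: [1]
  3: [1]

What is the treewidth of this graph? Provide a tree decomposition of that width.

The largest bag has 2 vertices, giving width 1; this decomposition certifies tw(G) ≤ 1. Any graph with an edge has treewidth ≥ 1, and G has the edge 2–1. Hence tw(G) = 1 exactly.

Treewidth 1.
Bags: B1 = {1, 2}  B2 = {0, 1}  B3 = {1, 3}
Tree: B1–B2, B2–B3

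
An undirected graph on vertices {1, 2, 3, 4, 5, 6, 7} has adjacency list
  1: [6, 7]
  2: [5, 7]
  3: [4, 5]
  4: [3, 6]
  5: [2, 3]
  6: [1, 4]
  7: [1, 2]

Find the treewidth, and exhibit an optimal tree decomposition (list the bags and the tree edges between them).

Each bag holds 3 vertices, so the decomposition has width 2, which upper-bounds the treewidth. Since 6–4–3–5–2–7–1–6 is a cycle in G, G is not acyclic. Forests are exactly the graphs of treewidth ≤ 1, so tw(G) ≥ 2. Therefore the treewidth is 2.

Treewidth 2.
Bags: B1 = {3, 4, 6}  B2 = {3, 5, 6}  B3 = {2, 5, 6}  B4 = {2, 6, 7}  B5 = {1, 6, 7}
Tree: B1–B2, B2–B3, B3–B4, B4–B5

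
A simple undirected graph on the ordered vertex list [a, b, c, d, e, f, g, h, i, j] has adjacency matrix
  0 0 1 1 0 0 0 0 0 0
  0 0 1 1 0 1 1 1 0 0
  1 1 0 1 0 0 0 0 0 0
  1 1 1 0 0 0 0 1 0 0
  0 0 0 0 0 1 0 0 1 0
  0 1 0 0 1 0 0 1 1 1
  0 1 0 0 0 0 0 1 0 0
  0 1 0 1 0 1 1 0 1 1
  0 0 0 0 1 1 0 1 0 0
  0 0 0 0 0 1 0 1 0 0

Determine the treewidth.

2

A width-2 tree decomposition is:
Bags: B1 = {b, f, h}  B2 = {f, h, i}  B3 = {b, d, h}  B4 = {b, c, d}  B5 = {b, g, h}  B6 = {e, f, i}  B7 = {a, c, d}  B8 = {f, h, j}
Tree: B1–B2, B1–B3, B3–B4, B3–B5, B2–B6, B4–B7, B2–B8
The largest bag has 3 vertices, giving width 2; this decomposition certifies tw(G) ≤ 2. Conversely, {e, f, i} is a clique of size 3, and the vertices of any clique must share a bag in every tree decomposition; so some bag has ≥ 3 vertices and tw(G) ≥ 2. Therefore the treewidth is 2.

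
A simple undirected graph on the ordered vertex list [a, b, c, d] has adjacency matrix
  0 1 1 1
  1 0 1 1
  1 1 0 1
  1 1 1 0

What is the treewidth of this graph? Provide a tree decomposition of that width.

A single bag containing all 4 vertices is trivially a valid decomposition of width 3. For the lower bound, the 4 vertices {a, b, c, d} are pairwise adjacent, and any tree decomposition puts a clique entirely inside one bag — forcing width ≥ 3. Therefore the treewidth is 3.

Treewidth 3.
One optimal decomposition is:
Bags: B1 = {a, b, c, d}
Tree: (single bag)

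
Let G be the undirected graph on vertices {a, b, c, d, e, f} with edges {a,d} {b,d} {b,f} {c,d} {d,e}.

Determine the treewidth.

A width-1 tree decomposition is:
Bags: B1 = {b, d}  B2 = {b, f}  B3 = {a, d}  B4 = {d, e}  B5 = {c, d}
Tree: B1–B2, B1–B3, B3–B4, B4–B5
Each bag holds 2 vertices, so the decomposition has width 1, which upper-bounds the treewidth. Any graph with an edge has treewidth ≥ 1, and G has the edge b–d. Hence tw(G) = 1 exactly.

1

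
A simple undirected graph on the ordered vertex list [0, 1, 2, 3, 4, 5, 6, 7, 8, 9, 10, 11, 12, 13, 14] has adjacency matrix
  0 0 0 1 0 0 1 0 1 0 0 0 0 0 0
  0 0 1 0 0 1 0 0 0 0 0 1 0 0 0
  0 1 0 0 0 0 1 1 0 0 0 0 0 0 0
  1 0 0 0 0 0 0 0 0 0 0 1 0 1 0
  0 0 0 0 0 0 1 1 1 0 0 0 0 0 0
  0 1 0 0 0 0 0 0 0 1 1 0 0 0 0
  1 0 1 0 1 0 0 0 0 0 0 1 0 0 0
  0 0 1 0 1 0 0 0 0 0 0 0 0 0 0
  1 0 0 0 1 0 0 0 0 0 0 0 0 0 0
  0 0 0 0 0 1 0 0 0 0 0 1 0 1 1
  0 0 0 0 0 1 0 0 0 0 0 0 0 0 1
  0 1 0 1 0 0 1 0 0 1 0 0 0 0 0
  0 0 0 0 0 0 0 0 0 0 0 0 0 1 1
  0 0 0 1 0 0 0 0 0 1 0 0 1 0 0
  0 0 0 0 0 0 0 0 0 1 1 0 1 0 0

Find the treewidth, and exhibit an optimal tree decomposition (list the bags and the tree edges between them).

The largest bag has 4 vertices, giving width 3; this decomposition certifies tw(G) ≤ 3. For the lower bound: the 4 vertex sets {4,7,8}, {2}, {6}, {0,1,3,11} are disjoint, each induces a connected subgraph, and every pair is joined by at least one edge of G. Contracting each set to a single vertex therefore yields K_{4} as a minor, and since treewidth is minor-monotone, tw(G) ≥ tw(K_{4}) = 3. Hence tw(G) = 3 exactly.

Treewidth 3.
Bags: B1 = {2, 4, 7, 8}  B2 = {2, 4, 6, 8}  B3 = {0, 2, 6, 8}  B4 = {0, 1, 2, 6}  B5 = {0, 1, 6, 11}  B6 = {0, 1, 3, 11}  B7 = {1, 3, 5, 11}  B8 = {3, 5, 9, 11}  B9 = {3, 5, 9, 13}  B10 = {5, 9, 10, 13}  B11 = {9, 10, 13, 14}  B12 = {10, 12, 13, 14}
Tree: B1–B2, B2–B3, B3–B4, B4–B5, B5–B6, B6–B7, B7–B8, B8–B9, B9–B10, B10–B11, B11–B12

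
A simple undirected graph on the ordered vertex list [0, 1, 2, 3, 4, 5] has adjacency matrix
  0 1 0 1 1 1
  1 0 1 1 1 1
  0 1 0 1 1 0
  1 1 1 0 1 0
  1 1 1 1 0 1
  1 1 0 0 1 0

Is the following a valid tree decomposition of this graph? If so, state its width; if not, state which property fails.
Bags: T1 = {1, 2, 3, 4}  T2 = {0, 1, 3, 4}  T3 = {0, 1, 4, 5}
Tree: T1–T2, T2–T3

Yes; width 3.

Every vertex of G appears in some bag (union = {0, 1, 2, 3, 4, 5}); every edge is covered by a bag; and for each vertex v the set of bags containing v is connected in the bag tree. The decomposition is therefore valid. The largest bag has 4 vertices, so the width is 3.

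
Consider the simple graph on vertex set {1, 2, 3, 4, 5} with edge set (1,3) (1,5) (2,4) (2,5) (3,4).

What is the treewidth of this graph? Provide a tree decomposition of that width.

The largest bag has 3 vertices, giving width 2; this decomposition certifies tw(G) ≤ 2. For the lower bound, G contains the cycle 3–4–2–5–1–3, so G is not a forest; only forests have treewidth ≤ 1, hence tw(G) ≥ 2. The upper and lower bounds meet at 2, so that is the treewidth.

Treewidth 2.
One optimal decomposition is:
Bags: B1 = {2, 3, 4}  B2 = {2, 3, 5}  B3 = {1, 3, 5}
Tree: B1–B2, B2–B3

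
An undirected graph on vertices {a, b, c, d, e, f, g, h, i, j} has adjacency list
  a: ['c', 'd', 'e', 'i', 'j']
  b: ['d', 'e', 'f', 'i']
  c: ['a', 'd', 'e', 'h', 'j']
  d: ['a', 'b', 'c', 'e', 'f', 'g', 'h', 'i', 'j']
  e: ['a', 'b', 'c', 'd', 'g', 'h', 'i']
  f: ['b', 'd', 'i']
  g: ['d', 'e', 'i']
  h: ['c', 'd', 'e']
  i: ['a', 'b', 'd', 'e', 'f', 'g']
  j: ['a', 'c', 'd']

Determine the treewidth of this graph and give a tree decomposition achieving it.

Treewidth 3.
One such decomposition:
Bags: B1 = {a, d, e, i}  B2 = {a, c, d, e}  B3 = {b, d, e, i}  B4 = {c, d, e, h}  B5 = {a, c, d, j}  B6 = {b, d, f, i}  B7 = {d, e, g, i}
Tree: B1–B2, B1–B3, B2–B4, B2–B5, B3–B6, B1–B7

Each bag holds 4 vertices, so the decomposition has width 3, which upper-bounds the treewidth. On the other hand G contains the 4-clique {a, c, d, j}. A clique must lie in a single bag of any decomposition, so no decomposition can have width below 3. The upper and lower bounds meet at 3, so that is the treewidth.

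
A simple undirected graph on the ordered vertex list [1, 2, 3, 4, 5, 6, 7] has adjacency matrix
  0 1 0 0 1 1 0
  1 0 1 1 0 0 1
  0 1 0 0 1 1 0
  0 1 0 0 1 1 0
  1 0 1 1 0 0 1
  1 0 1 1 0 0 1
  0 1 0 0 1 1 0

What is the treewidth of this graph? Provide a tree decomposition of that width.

Every bag has size at most 4, so the width is 4 − 1 = 3 and tw(G) ≤ 3. For the lower bound: the 4 vertex sets {3,5}, {6,7}, {2}, {4} are disjoint, each induces a connected subgraph, and every pair is joined by at least one edge of G. Contracting each set to a single vertex therefore yields K_{4} as a minor, and since treewidth is minor-monotone, tw(G) ≥ tw(K_{4}) = 3. Therefore the treewidth is 3.

Treewidth 3.
One optimal decomposition is:
Bags: B1 = {2, 3, 5, 6}  B2 = {2, 5, 6, 7}  B3 = {2, 4, 5, 6}  B4 = {1, 2, 5, 6}
Tree: B1–B2, B2–B3, B3–B4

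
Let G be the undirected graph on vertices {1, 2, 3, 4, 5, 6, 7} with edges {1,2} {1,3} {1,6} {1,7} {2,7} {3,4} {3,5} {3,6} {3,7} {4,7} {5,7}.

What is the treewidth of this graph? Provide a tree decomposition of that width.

Treewidth 2.
One such decomposition:
Bags: B1 = {1, 3, 7}  B2 = {1, 2, 7}  B3 = {1, 3, 6}  B4 = {3, 5, 7}  B5 = {3, 4, 7}
Tree: B1–B2, B1–B3, B1–B4, B1–B5

Each bag holds 3 vertices, so the decomposition has width 2, which upper-bounds the treewidth. On the other hand G contains the 3-clique {1, 2, 7}. A clique must lie in a single bag of any decomposition, so no decomposition can have width below 2. Hence tw(G) = 2 exactly.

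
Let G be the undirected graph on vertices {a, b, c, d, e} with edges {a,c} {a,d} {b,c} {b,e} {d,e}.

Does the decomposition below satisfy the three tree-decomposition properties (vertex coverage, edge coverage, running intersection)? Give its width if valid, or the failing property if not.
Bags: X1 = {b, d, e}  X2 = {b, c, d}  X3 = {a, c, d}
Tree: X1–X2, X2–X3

Checking the three conditions: (i) the bags cover all of {a, b, c, d, e}; (ii) for each edge, some bag contains both endpoints; (iii) the bags containing any fixed vertex form a subtree. All hold, so the decomposition is valid with width 3 − 1 = 2.

Yes; width 2.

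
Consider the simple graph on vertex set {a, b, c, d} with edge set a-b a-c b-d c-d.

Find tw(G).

A width-2 tree decomposition is:
Bags: B1 = {a, b, c}  B2 = {b, c, d}
Tree: B1–B2
Every bag has size at most 3, so the width is 3 − 1 = 2 and tw(G) ≤ 2. The edges b–a–c–d–b form a cycle, so G is not a tree and its treewidth is at least 2. Combining the bounds, tw(G) = 2.

2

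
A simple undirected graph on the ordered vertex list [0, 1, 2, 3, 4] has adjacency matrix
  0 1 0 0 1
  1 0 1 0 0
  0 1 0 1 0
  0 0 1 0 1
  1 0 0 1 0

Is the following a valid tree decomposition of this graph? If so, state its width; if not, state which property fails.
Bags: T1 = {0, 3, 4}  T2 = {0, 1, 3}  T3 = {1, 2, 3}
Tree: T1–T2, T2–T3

Every vertex of G appears in some bag (union = {0, 1, 2, 3, 4}); every edge is covered by a bag; and for each vertex v the set of bags containing v is connected in the bag tree. The decomposition is therefore valid. The largest bag has 3 vertices, so the width is 2.

Yes; width 2.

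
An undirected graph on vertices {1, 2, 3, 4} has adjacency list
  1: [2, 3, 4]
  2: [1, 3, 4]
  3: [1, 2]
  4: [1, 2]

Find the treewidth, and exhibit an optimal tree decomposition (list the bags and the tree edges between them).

Treewidth 2.
Bags: B1 = {1, 2, 4}  B2 = {1, 2, 3}
Tree: B1–B2

The largest bag has 3 vertices, giving width 2; this decomposition certifies tw(G) ≤ 2. For the lower bound, the 3 vertices {1, 2, 3} are pairwise adjacent, and any tree decomposition puts a clique entirely inside one bag — forcing width ≥ 2. Hence tw(G) = 2 exactly.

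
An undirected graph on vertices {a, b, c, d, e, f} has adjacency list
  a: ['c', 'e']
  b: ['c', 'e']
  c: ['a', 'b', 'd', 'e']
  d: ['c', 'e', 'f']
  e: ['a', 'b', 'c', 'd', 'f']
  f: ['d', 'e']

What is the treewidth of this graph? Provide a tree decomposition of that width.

The largest bag has 3 vertices, giving width 2; this decomposition certifies tw(G) ≤ 2. For the lower bound, the 3 vertices {c, d, e} are pairwise adjacent, and any tree decomposition puts a clique entirely inside one bag — forcing width ≥ 2. Hence tw(G) = 2 exactly.

Treewidth 2.
Bags: B1 = {b, c, e}  B2 = {a, c, e}  B3 = {c, d, e}  B4 = {d, e, f}
Tree: B1–B2, B1–B3, B3–B4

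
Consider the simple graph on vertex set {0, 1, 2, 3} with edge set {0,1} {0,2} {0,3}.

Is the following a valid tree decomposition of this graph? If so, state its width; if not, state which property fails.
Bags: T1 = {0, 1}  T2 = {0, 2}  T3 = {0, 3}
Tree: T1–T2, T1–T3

Yes; width 1.

Checking the three conditions: (i) the bags cover all of {0, 1, 2, 3}; (ii) for each edge, some bag contains both endpoints; (iii) the bags containing any fixed vertex form a subtree. All hold, so the decomposition is valid with width 2 − 1 = 1.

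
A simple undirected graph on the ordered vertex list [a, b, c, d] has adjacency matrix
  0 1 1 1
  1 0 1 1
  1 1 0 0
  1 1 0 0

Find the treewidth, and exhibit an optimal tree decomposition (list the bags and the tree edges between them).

Treewidth 2.
One optimal decomposition is:
Bags: B1 = {a, b, d}  B2 = {a, b, c}
Tree: B1–B2

Every bag has size at most 3, so the width is 3 − 1 = 2 and tw(G) ≤ 2. For the lower bound, the 3 vertices {a, b, d} are pairwise adjacent, and any tree decomposition puts a clique entirely inside one bag — forcing width ≥ 2. Hence tw(G) = 2 exactly.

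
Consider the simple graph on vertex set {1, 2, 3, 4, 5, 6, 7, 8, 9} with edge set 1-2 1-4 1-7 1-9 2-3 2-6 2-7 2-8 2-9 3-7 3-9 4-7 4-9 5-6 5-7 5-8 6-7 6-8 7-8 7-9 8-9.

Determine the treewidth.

3

A width-3 tree decomposition is:
Bags: B1 = {2, 7, 8, 9}  B2 = {1, 2, 7, 9}  B3 = {2, 6, 7, 8}  B4 = {1, 4, 7, 9}  B5 = {5, 6, 7, 8}  B6 = {2, 3, 7, 9}
Tree: B1–B2, B1–B3, B2–B4, B3–B5, B1–B6
Each bag holds 4 vertices, so the decomposition has width 3, which upper-bounds the treewidth. On the other hand G contains the 4-clique {2, 7, 8, 9}. A clique must lie in a single bag of any decomposition, so no decomposition can have width below 3. Therefore the treewidth is 3.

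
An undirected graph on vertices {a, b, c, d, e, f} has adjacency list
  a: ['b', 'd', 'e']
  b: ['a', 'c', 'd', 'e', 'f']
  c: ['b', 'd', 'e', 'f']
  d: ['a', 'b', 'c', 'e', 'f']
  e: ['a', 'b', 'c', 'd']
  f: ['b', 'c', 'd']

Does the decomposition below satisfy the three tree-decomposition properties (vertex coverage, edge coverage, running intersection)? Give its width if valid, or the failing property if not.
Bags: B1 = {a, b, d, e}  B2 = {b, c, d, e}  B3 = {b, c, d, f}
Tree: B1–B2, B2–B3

Yes; width 3.

Every vertex of G appears in some bag (union = {a, b, c, d, e, f}); every edge is covered by a bag; and for each vertex v the set of bags containing v is connected in the bag tree. The decomposition is therefore valid. The largest bag has 4 vertices, so the width is 3.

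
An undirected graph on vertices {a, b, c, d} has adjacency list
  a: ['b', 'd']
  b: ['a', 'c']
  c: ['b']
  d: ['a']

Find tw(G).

A width-1 tree decomposition is:
Bags: B1 = {a, d}  B2 = {a, b}  B3 = {b, c}
Tree: B1–B2, B2–B3
Every bag has size at most 2, so the width is 2 − 1 = 1 and tw(G) ≤ 1. Since G has at least one edge (e.g. d–a), it is not an edgeless graph, so tw(G) ≥ 1. Hence tw(G) = 1 exactly.

1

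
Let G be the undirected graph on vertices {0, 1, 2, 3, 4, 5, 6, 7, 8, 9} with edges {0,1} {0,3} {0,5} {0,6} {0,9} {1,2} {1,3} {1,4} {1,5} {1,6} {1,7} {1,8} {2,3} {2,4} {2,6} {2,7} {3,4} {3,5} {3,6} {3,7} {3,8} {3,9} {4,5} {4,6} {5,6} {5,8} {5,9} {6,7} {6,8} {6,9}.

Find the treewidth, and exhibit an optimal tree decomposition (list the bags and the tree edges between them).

Treewidth 4.
Bags: B1 = {1, 3, 4, 5, 6}  B2 = {1, 2, 3, 4, 6}  B3 = {1, 2, 3, 6, 7}  B4 = {1, 3, 5, 6, 8}  B5 = {0, 1, 3, 5, 6}  B6 = {0, 3, 5, 6, 9}
Tree: B1–B2, B2–B3, B1–B4, B4–B5, B5–B6

Every bag has size at most 5, so the width is 5 − 1 = 4 and tw(G) ≤ 4. On the other hand G contains the 5-clique {1, 2, 3, 4, 6}. A clique must lie in a single bag of any decomposition, so no decomposition can have width below 4. Therefore the treewidth is 4.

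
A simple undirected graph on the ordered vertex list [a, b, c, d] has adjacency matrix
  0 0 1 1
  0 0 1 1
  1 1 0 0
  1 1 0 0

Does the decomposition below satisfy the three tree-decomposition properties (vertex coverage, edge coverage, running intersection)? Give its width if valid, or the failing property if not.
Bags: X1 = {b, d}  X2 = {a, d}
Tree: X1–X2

A tree decomposition must satisfy three properties: every vertex lies in some bag; for every edge, both endpoints lie together in some bag; and for every vertex, the bags containing it form a connected subtree. Here vertex c appears in no bag, so the decomposition is invalid.

No — vertex c appears in no bag.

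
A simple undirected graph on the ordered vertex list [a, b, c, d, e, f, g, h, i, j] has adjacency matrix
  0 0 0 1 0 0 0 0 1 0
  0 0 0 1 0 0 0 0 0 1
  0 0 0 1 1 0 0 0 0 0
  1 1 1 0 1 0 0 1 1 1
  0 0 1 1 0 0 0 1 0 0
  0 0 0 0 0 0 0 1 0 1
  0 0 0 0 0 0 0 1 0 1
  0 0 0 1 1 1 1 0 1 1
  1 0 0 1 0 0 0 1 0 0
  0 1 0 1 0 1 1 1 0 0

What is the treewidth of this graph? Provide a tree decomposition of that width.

Treewidth 2.
Bags: B1 = {d, h, j}  B2 = {f, h, j}  B3 = {d, e, h}  B4 = {g, h, j}  B5 = {b, d, j}  B6 = {d, h, i}  B7 = {c, d, e}  B8 = {a, d, i}
Tree: B1–B2, B1–B3, B2–B4, B1–B5, B3–B6, B3–B7, B6–B8

Each bag holds 3 vertices, so the decomposition has width 2, which upper-bounds the treewidth. On the other hand G contains the 3-clique {d, h, j}. A clique must lie in a single bag of any decomposition, so no decomposition can have width below 2. The upper and lower bounds meet at 2, so that is the treewidth.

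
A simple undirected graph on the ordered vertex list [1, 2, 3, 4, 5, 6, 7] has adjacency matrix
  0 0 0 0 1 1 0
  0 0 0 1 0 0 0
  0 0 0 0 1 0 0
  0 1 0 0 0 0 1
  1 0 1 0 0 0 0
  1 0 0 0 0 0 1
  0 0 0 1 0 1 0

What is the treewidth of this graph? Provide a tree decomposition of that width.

Treewidth 1.
One such decomposition:
Bags: B1 = {2, 4}  B2 = {4, 7}  B3 = {6, 7}  B4 = {1, 6}  B5 = {1, 5}  B6 = {3, 5}
Tree: B1–B2, B2–B3, B3–B4, B4–B5, B5–B6

Every bag has size at most 2, so the width is 2 − 1 = 1 and tw(G) ≤ 1. Since G has at least one edge (e.g. 2–4), it is not an edgeless graph, so tw(G) ≥ 1. The upper and lower bounds meet at 1, so that is the treewidth.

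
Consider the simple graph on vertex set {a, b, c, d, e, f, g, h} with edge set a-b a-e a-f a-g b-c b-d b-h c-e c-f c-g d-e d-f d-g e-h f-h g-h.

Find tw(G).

A width-4 tree decomposition is:
Bags: B1 = {a, c, d, f, h}  B2 = {a, c, d, e, h}  B3 = {a, c, d, g, h}  B4 = {a, b, c, d, h}
Tree: B1–B2, B2–B3, B3–B4
Each bag holds 5 vertices, so the decomposition has width 4, which upper-bounds the treewidth. For the lower bound: the 5 vertex sets {f,h}, {d,e}, {a,g}, {c}, {b} are disjoint, each induces a connected subgraph, and every pair is joined by at least one edge of G. Contracting each set to a single vertex therefore yields K_{5} as a minor, and since treewidth is minor-monotone, tw(G) ≥ tw(K_{5}) = 4. Therefore the treewidth is 4.

4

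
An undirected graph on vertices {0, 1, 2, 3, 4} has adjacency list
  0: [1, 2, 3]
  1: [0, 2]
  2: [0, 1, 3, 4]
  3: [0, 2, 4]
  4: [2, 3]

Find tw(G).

A width-2 tree decomposition is:
Bags: B1 = {0, 2, 3}  B2 = {0, 1, 2}  B3 = {2, 3, 4}
Tree: B1–B2, B1–B3
Every bag has size at most 3, so the width is 3 − 1 = 2 and tw(G) ≤ 2. On the other hand G contains the 3-clique {0, 1, 2}. A clique must lie in a single bag of any decomposition, so no decomposition can have width below 2. Therefore the treewidth is 2.

2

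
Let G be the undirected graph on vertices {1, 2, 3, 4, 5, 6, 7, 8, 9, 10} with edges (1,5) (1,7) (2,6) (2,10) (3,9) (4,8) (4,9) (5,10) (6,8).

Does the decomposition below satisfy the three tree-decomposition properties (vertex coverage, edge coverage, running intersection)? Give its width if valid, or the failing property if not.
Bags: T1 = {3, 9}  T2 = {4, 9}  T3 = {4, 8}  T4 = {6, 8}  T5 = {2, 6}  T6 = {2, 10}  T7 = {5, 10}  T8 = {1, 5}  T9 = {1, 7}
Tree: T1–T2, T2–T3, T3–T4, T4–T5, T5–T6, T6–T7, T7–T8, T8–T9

Vertex coverage: the bags together contain {1, 2, 3, 4, 5, 6, 7, 8, 9, 10}, the full vertex set. Edge coverage: each edge of G has both endpoints in at least one bag. Running intersection: for every vertex, the bags containing it form a connected subtree. All three properties hold, so this is a valid tree decomposition of width max|bag| − 1 = 1, and hence tw(G) ≤ 1.

Yes; width 1.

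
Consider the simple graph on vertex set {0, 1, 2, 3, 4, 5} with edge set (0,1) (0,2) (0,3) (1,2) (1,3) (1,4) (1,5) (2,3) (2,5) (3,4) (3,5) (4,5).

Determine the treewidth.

A width-3 tree decomposition is:
Bags: B1 = {1, 2, 3, 5}  B2 = {0, 1, 2, 3}  B3 = {1, 3, 4, 5}
Tree: B1–B2, B1–B3
Every bag has size at most 4, so the width is 4 − 1 = 3 and tw(G) ≤ 3. For the lower bound, the 4 vertices {0, 1, 2, 3} are pairwise adjacent, and any tree decomposition puts a clique entirely inside one bag — forcing width ≥ 3. Therefore the treewidth is 3.

3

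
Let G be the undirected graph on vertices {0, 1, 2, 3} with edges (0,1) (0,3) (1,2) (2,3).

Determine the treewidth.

2

A width-2 tree decomposition is:
Bags: B1 = {0, 1, 3}  B2 = {1, 2, 3}
Tree: B1–B2
Every bag has size at most 3, so the width is 3 − 1 = 2 and tw(G) ≤ 2. The edges 3–0–1–2–3 form a cycle, so G is not a tree and its treewidth is at least 2. Hence tw(G) = 2 exactly.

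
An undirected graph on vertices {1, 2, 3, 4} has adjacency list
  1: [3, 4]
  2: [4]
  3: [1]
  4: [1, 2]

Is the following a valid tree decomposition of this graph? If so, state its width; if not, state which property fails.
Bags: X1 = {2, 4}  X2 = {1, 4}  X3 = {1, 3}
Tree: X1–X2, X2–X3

Checking the three conditions: (i) the bags cover all of {1, 2, 3, 4}; (ii) for each edge, some bag contains both endpoints; (iii) the bags containing any fixed vertex form a subtree. All hold, so the decomposition is valid with width 2 − 1 = 1.

Yes; width 1.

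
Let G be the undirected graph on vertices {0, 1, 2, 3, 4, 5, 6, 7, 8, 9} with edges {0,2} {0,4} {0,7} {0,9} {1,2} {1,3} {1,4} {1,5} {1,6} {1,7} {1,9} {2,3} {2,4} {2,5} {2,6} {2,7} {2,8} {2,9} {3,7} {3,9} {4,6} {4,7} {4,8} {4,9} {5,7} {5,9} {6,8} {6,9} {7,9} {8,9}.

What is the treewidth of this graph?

4

A width-4 tree decomposition is:
Bags: B1 = {1, 2, 4, 7, 9}  B2 = {1, 2, 4, 6, 9}  B3 = {0, 2, 4, 7, 9}  B4 = {1, 2, 3, 7, 9}  B5 = {2, 4, 6, 8, 9}  B6 = {1, 2, 5, 7, 9}
Tree: B1–B2, B1–B3, B1–B4, B2–B5, B1–B6
The largest bag has 5 vertices, giving width 4; this decomposition certifies tw(G) ≤ 4. Conversely, {0, 2, 4, 7, 9} is a clique of size 5, and the vertices of any clique must share a bag in every tree decomposition; so some bag has ≥ 5 vertices and tw(G) ≥ 4. Hence tw(G) = 4 exactly.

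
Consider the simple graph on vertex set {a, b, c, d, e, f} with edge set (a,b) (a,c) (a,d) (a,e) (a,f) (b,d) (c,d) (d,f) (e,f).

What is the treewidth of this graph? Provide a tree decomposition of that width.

Treewidth 2.
One optimal decomposition is:
Bags: B1 = {a, d, f}  B2 = {a, e, f}  B3 = {a, c, d}  B4 = {a, b, d}
Tree: B1–B2, B1–B3, B1–B4

Every bag has size at most 3, so the width is 3 − 1 = 2 and tw(G) ≤ 2. Conversely, {a, c, d} is a clique of size 3, and the vertices of any clique must share a bag in every tree decomposition; so some bag has ≥ 3 vertices and tw(G) ≥ 2. Therefore the treewidth is 2.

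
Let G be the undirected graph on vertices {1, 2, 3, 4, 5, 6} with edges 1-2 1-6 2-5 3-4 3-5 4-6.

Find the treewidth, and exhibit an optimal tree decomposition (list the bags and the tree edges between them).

Treewidth 2.
One optimal decomposition is:
Bags: B1 = {3, 4, 6}  B2 = {3, 5, 6}  B3 = {2, 5, 6}  B4 = {1, 2, 6}
Tree: B1–B2, B2–B3, B3–B4

Each bag holds 3 vertices, so the decomposition has width 2, which upper-bounds the treewidth. The edges 6–4–3–5–2–1–6 form a cycle, so G is not a tree and its treewidth is at least 2. Combining the bounds, tw(G) = 2.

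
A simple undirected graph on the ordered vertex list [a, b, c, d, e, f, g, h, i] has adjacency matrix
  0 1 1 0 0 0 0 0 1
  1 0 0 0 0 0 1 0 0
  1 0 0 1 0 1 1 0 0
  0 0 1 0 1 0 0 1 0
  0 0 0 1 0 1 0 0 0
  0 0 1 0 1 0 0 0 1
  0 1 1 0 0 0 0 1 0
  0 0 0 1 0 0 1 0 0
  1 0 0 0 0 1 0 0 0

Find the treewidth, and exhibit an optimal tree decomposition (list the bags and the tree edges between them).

Every bag has size at most 4, so the width is 4 − 1 = 3 and tw(G) ≤ 3. For the lower bound: the 4 vertex sets {b,g,h}, {a}, {c}, {d,e,f,i} are disjoint, each induces a connected subgraph, and every pair is joined by at least one edge of G. Contracting each set to a single vertex therefore yields K_{4} as a minor, and since treewidth is minor-monotone, tw(G) ≥ tw(K_{4}) = 3. Hence tw(G) = 3 exactly.

Treewidth 3.
Bags: B1 = {a, b, g, h}  B2 = {a, c, g, h}  B3 = {a, c, d, h}  B4 = {a, c, d, i}  B5 = {c, d, f, i}  B6 = {d, e, f, i}
Tree: B1–B2, B2–B3, B3–B4, B4–B5, B5–B6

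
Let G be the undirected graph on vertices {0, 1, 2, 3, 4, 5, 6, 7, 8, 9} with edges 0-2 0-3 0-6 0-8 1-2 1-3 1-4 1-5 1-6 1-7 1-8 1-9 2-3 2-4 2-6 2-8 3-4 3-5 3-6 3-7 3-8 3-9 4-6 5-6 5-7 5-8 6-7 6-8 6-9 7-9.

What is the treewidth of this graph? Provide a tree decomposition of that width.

The largest bag has 5 vertices, giving width 4; this decomposition certifies tw(G) ≤ 4. Conversely, {0, 2, 3, 6, 8} is a clique of size 5, and the vertices of any clique must share a bag in every tree decomposition; so some bag has ≥ 5 vertices and tw(G) ≥ 4. Hence tw(G) = 4 exactly.

Treewidth 4.
One optimal decomposition is:
Bags: B1 = {1, 3, 5, 6, 8}  B2 = {1, 2, 3, 6, 8}  B3 = {1, 3, 5, 6, 7}  B4 = {0, 2, 3, 6, 8}  B5 = {1, 3, 6, 7, 9}  B6 = {1, 2, 3, 4, 6}
Tree: B1–B2, B1–B3, B2–B4, B3–B5, B2–B6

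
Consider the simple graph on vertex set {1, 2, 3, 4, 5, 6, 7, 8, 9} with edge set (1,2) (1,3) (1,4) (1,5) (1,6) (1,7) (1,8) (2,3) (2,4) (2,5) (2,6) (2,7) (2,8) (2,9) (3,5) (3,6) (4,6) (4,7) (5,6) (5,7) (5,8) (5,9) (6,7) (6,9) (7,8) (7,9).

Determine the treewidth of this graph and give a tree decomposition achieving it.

Each bag holds 5 vertices, so the decomposition has width 4, which upper-bounds the treewidth. Conversely, {1, 2, 4, 6, 7} is a clique of size 5, and the vertices of any clique must share a bag in every tree decomposition; so some bag has ≥ 5 vertices and tw(G) ≥ 4. Combining the bounds, tw(G) = 4.

Treewidth 4.
One optimal decomposition is:
Bags: B1 = {1, 2, 4, 6, 7}  B2 = {1, 2, 5, 6, 7}  B3 = {2, 5, 6, 7, 9}  B4 = {1, 2, 5, 7, 8}  B5 = {1, 2, 3, 5, 6}
Tree: B1–B2, B2–B3, B2–B4, B2–B5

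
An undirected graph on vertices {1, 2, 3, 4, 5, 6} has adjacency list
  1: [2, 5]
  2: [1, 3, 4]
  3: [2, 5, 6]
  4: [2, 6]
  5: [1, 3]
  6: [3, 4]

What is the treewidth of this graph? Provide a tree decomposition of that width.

The largest bag has 3 vertices, giving width 2; this decomposition certifies tw(G) ≤ 2. Since 4–6–3–2–4 is a cycle in G, G is not acyclic. Forests are exactly the graphs of treewidth ≤ 1, so tw(G) ≥ 2. Hence tw(G) = 2 exactly.

Treewidth 2.
One optimal decomposition is:
Bags: B1 = {2, 4, 6}  B2 = {2, 3, 6}  B3 = {1, 2, 3}  B4 = {1, 3, 5}
Tree: B1–B2, B2–B3, B3–B4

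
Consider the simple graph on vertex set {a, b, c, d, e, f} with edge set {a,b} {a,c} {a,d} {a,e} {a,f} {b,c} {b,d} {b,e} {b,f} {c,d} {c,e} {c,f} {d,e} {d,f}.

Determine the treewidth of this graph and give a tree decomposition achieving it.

Each bag holds 5 vertices, so the decomposition has width 4, which upper-bounds the treewidth. On the other hand G contains the 5-clique {a, b, c, d, e}. A clique must lie in a single bag of any decomposition, so no decomposition can have width below 4. Combining the bounds, tw(G) = 4.

Treewidth 4.
One such decomposition:
Bags: B1 = {a, b, c, d, e}  B2 = {a, b, c, d, f}
Tree: B1–B2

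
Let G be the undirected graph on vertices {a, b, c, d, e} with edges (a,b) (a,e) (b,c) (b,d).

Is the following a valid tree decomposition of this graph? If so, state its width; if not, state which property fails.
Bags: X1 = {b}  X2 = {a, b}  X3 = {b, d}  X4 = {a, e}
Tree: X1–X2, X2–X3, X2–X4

No — vertex c appears in no bag.

A tree decomposition must satisfy three properties: every vertex lies in some bag; for every edge, both endpoints lie together in some bag; and for every vertex, the bags containing it form a connected subtree. Here vertex c appears in no bag, so the decomposition is invalid.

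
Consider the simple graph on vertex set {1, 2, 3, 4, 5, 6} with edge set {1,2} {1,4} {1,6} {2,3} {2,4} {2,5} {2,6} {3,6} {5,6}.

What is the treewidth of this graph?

2

A width-2 tree decomposition is:
Bags: B1 = {1, 2, 4}  B2 = {1, 2, 6}  B3 = {2, 3, 6}  B4 = {2, 5, 6}
Tree: B1–B2, B2–B3, B3–B4
Every bag has size at most 3, so the width is 3 − 1 = 2 and tw(G) ≤ 2. On the other hand G contains the 3-clique {1, 2, 4}. A clique must lie in a single bag of any decomposition, so no decomposition can have width below 2. Hence tw(G) = 2 exactly.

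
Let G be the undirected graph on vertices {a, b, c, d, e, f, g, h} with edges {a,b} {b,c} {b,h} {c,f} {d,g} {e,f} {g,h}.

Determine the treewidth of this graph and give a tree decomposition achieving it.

Treewidth 1.
One such decomposition:
Bags: B1 = {b, c}  B2 = {c, f}  B3 = {b, h}  B4 = {g, h}  B5 = {d, g}  B6 = {a, b}  B7 = {e, f}
Tree: B1–B2, B1–B3, B3–B4, B4–B5, B1–B6, B2–B7

Every bag has size at most 2, so the width is 2 − 1 = 1 and tw(G) ≤ 1. G has an edge, so its treewidth is at least 1. Therefore the treewidth is 1.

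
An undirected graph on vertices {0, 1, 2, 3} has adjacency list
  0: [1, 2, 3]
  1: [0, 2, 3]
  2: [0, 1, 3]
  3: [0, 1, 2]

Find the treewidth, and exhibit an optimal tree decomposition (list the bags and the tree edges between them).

Treewidth 3.
One such decomposition:
Bags: B1 = {0, 1, 2, 3}
Tree: (single bag)

A single bag containing all 4 vertices is trivially a valid decomposition of width 3. Conversely, {0, 1, 2, 3} is a clique of size 4, and the vertices of any clique must share a bag in every tree decomposition; so some bag has ≥ 4 vertices and tw(G) ≥ 3. Combining the bounds, tw(G) = 3.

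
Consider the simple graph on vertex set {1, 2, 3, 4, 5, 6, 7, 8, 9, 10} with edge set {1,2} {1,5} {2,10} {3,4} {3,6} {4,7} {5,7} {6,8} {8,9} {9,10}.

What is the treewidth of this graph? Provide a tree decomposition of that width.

Treewidth 2.
One such decomposition:
Bags: B1 = {3, 4, 6}  B2 = {4, 6, 7}  B3 = {5, 6, 7}  B4 = {1, 5, 6}  B5 = {1, 2, 6}  B6 = {2, 6, 10}  B7 = {6, 9, 10}  B8 = {6, 8, 9}
Tree: B1–B2, B2–B3, B3–B4, B4–B5, B5–B6, B6–B7, B7–B8

Each bag holds 3 vertices, so the decomposition has width 2, which upper-bounds the treewidth. Since 6–3–4–7–5–1–2–10–9–8–6 is a cycle in G, G is not acyclic. Forests are exactly the graphs of treewidth ≤ 1, so tw(G) ≥ 2. Hence tw(G) = 2 exactly.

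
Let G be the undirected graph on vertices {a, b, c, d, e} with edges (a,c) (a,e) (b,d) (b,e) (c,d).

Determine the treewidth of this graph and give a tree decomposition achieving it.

Treewidth 2.
One such decomposition:
Bags: B1 = {b, d, e}  B2 = {c, d, e}  B3 = {a, c, e}
Tree: B1–B2, B2–B3

Each bag holds 3 vertices, so the decomposition has width 2, which upper-bounds the treewidth. For the lower bound, G contains the cycle e–b–d–c–a–e, so G is not a forest; only forests have treewidth ≤ 1, hence tw(G) ≥ 2. Hence tw(G) = 2 exactly.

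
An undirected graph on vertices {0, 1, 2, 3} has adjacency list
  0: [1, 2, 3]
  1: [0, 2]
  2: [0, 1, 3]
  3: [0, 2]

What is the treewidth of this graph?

2

A width-2 tree decomposition is:
Bags: B1 = {0, 1, 2}  B2 = {0, 2, 3}
Tree: B1–B2
Every bag has size at most 3, so the width is 3 − 1 = 2 and tw(G) ≤ 2. On the other hand G contains the 3-clique {0, 1, 2}. A clique must lie in a single bag of any decomposition, so no decomposition can have width below 2. Combining the bounds, tw(G) = 2.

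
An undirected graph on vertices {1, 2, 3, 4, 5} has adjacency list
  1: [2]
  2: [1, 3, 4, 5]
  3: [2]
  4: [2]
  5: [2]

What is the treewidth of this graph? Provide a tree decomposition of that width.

Each bag holds 2 vertices, so the decomposition has width 1, which upper-bounds the treewidth. Any graph with an edge has treewidth ≥ 1, and G has the edge 4–2. Hence tw(G) = 1 exactly.

Treewidth 1.
Bags: B1 = {2, 4}  B2 = {1, 2}  B3 = {2, 3}  B4 = {2, 5}
Tree: B1–B2, B2–B3, B1–B4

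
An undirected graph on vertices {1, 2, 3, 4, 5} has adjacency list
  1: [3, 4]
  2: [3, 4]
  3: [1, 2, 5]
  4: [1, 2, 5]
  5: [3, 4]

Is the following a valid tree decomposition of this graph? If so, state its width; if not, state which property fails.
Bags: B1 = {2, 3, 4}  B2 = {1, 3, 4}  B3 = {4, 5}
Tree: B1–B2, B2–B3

A tree decomposition must satisfy three properties: every vertex lies in some bag; for every edge, both endpoints lie together in some bag; and for every vertex, the bags containing it form a connected subtree. Here edge (3,5) lies in no bag, so the decomposition is invalid.

No — edge (3,5) lies in no bag.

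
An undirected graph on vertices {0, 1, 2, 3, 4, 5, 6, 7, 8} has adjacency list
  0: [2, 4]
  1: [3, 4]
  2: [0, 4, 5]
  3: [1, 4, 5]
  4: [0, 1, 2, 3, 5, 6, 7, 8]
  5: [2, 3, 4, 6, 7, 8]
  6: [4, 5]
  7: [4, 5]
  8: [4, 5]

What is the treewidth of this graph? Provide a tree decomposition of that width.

Each bag holds 3 vertices, so the decomposition has width 2, which upper-bounds the treewidth. On the other hand G contains the 3-clique {0, 2, 4}. A clique must lie in a single bag of any decomposition, so no decomposition can have width below 2. Hence tw(G) = 2 exactly.

Treewidth 2.
One such decomposition:
Bags: B1 = {4, 5, 6}  B2 = {2, 4, 5}  B3 = {4, 5, 8}  B4 = {4, 5, 7}  B5 = {3, 4, 5}  B6 = {1, 3, 4}  B7 = {0, 2, 4}
Tree: B1–B2, B2–B3, B1–B4, B1–B5, B5–B6, B2–B7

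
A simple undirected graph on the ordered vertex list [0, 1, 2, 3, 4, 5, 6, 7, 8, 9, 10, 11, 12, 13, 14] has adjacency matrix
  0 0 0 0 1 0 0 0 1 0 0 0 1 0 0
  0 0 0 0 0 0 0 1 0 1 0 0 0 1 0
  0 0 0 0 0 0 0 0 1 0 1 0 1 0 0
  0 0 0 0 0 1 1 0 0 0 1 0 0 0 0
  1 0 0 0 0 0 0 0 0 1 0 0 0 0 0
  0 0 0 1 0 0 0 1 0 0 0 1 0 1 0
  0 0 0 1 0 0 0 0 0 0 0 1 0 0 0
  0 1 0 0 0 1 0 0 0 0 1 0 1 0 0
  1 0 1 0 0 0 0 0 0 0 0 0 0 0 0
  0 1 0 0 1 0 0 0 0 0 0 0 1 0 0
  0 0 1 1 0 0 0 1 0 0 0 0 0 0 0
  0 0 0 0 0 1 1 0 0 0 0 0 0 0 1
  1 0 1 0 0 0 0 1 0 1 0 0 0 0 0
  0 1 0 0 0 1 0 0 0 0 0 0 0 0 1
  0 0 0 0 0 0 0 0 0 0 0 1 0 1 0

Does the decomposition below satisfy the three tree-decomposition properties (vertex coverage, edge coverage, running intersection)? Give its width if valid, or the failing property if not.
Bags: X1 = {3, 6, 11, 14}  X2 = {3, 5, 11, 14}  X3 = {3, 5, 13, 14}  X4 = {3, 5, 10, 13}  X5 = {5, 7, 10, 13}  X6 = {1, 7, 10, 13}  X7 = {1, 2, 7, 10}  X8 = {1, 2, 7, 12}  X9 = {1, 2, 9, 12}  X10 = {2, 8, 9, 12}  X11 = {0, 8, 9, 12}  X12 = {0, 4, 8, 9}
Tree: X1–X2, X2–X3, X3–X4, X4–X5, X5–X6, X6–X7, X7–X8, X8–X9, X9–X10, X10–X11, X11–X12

Every vertex of G appears in some bag (union = {0, 1, 2, 3, 4, 5, 6, 7, 8, 9, 10, 11, 12, 13, 14}); every edge is covered by a bag; and for each vertex v the set of bags containing v is connected in the bag tree. The decomposition is therefore valid. The largest bag has 4 vertices, so the width is 3.

Yes; width 3.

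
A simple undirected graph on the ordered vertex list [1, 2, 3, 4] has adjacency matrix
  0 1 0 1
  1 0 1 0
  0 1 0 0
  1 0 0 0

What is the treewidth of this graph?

1

A width-1 tree decomposition is:
Bags: B1 = {1, 2}  B2 = {2, 3}  B3 = {1, 4}
Tree: B1–B2, B1–B3
Every bag has size at most 2, so the width is 2 − 1 = 1 and tw(G) ≤ 1. Since G has at least one edge (e.g. 1–2), it is not an edgeless graph, so tw(G) ≥ 1. Therefore the treewidth is 1.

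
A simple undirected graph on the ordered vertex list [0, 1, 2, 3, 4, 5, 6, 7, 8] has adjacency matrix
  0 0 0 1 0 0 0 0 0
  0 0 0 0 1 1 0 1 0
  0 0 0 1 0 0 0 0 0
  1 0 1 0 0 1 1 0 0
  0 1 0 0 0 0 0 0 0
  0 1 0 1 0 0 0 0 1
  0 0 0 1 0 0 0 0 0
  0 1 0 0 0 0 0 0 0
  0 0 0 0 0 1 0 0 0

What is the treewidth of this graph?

A width-1 tree decomposition is:
Bags: B1 = {1, 4}  B2 = {1, 5}  B3 = {5, 8}  B4 = {1, 7}  B5 = {3, 5}  B6 = {3, 6}  B7 = {0, 3}  B8 = {2, 3}
Tree: B1–B2, B2–B3, B1–B4, B2–B5, B5–B6, B6–B7, B7–B8
Every bag has size at most 2, so the width is 2 − 1 = 1 and tw(G) ≤ 1. Any graph with an edge has treewidth ≥ 1, and G has the edge 1–4. Hence tw(G) = 1 exactly.

1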